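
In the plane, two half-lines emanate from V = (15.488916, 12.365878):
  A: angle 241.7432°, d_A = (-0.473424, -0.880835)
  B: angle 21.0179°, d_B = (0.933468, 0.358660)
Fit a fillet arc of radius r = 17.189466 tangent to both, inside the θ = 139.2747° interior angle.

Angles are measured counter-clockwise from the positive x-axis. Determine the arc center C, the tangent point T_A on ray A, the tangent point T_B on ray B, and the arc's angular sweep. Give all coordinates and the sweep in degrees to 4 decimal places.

bisector direction at 311.3806° = (0.661057,-0.750336)
center distance |VC| = r/sin(θ/2) = 17.189466/sin(69.6373°) = 18.335254
C = V + |VC|·bis = (27.6096,-1.3917)
T_A = V + ((C−V)·d_A)·d_A = V + 6.3800·d_A = (12.4685,6.7462)
T_B = V + ((C−V)·d_B)·d_B = V + 6.3800·d_B = (21.4444,14.6541)
sweep = 180° − θ = 40.7253°

center=(27.6096,-1.3917) T_A=(12.4685,6.7462) T_B=(21.4444,14.6541) sweep=40.7253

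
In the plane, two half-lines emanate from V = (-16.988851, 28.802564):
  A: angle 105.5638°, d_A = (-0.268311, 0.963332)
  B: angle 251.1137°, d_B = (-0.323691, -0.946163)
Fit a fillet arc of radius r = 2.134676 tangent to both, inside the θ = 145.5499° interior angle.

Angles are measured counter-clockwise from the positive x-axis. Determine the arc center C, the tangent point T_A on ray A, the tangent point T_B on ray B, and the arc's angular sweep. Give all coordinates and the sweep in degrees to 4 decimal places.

center=(-19.2228,28.8674) T_A=(-17.1664,29.4401) T_B=(-17.2031,28.1764) sweep=34.4501

bisector direction at 178.3388° = (-0.999580,0.028990)
center distance |VC| = r/sin(θ/2) = 2.134676/sin(72.7750°) = 2.234914
C = V + |VC|·bis = (-19.2228,28.8674)
T_A = V + ((C−V)·d_A)·d_A = V + 0.6618·d_A = (-17.1664,29.4401)
T_B = V + ((C−V)·d_B)·d_B = V + 0.6618·d_B = (-17.2031,28.1764)
sweep = 180° − θ = 34.4501°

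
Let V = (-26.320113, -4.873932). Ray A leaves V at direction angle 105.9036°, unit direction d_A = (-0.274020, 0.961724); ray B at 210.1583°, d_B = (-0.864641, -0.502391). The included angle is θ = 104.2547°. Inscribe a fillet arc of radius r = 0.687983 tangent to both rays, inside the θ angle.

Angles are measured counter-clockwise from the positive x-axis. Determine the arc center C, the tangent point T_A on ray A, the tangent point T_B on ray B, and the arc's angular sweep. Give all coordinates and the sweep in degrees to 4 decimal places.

center=(-27.1284,-4.5479) T_A=(-26.4667,-4.3594) T_B=(-26.7827,-5.1427) sweep=75.7453

bisector direction at 158.0310° = (-0.927386,0.374106)
center distance |VC| = r/sin(θ/2) = 0.687983/sin(52.1273°) = 0.871552
C = V + |VC|·bis = (-27.1284,-4.5479)
T_A = V + ((C−V)·d_A)·d_A = V + 0.5351·d_A = (-26.4667,-4.3594)
T_B = V + ((C−V)·d_B)·d_B = V + 0.5351·d_B = (-26.7827,-5.1427)
sweep = 180° − θ = 75.7453°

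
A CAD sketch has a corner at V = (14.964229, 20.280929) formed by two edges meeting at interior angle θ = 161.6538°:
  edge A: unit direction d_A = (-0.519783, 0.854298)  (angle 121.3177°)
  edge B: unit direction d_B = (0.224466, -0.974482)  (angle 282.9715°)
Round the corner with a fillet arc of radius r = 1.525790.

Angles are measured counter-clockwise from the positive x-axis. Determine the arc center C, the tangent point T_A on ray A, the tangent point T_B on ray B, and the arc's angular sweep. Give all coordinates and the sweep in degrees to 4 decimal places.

center=(13.5327,19.6983) T_A=(14.8362,20.4914) T_B=(15.0195,20.0408) sweep=18.3462

bisector direction at 202.1446° = (-0.926235,-0.376945)
center distance |VC| = r/sin(θ/2) = 1.525790/sin(80.8269°) = 1.545556
C = V + |VC|·bis = (13.5327,19.6983)
T_A = V + ((C−V)·d_A)·d_A = V + 0.2464·d_A = (14.8362,20.4914)
T_B = V + ((C−V)·d_B)·d_B = V + 0.2464·d_B = (15.0195,20.0408)
sweep = 180° − θ = 18.3462°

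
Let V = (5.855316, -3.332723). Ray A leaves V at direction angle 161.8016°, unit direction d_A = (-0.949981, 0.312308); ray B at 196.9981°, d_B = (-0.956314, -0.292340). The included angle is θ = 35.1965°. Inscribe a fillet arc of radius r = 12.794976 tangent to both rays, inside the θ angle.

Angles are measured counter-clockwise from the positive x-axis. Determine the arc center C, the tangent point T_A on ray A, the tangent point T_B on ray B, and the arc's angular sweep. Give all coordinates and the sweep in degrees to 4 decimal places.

bisector direction at 179.3999° = (-0.999945,0.010474)
center distance |VC| = r/sin(θ/2) = 12.794976/sin(17.5983°) = 42.319717
C = V + |VC|·bis = (-36.4621,-2.8894)
T_A = V + ((C−V)·d_A)·d_A = V + 40.3391·d_A = (-32.4661,9.2655)
T_B = V + ((C−V)·d_B)·d_B = V + 40.3391·d_B = (-32.7216,-15.1255)
sweep = 180° − θ = 144.8035°

center=(-36.4621,-2.8894) T_A=(-32.4661,9.2655) T_B=(-32.7216,-15.1255) sweep=144.8035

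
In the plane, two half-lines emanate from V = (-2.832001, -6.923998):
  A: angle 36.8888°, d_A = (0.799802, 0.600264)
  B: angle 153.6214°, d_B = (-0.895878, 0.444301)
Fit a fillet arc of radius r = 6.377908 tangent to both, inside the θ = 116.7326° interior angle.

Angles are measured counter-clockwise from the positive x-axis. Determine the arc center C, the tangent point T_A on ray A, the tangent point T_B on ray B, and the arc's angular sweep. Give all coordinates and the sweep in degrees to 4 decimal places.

center=(-3.5181,0.5354) T_A=(0.3103,-4.5656) T_B=(-6.3518,-5.1784) sweep=63.2674

bisector direction at 95.2551° = (-0.091590,0.995797)
center distance |VC| = r/sin(θ/2) = 6.377908/sin(58.3663°) = 7.490919
C = V + |VC|·bis = (-3.5181,0.5354)
T_A = V + ((C−V)·d_A)·d_A = V + 3.9289·d_A = (0.3103,-4.5656)
T_B = V + ((C−V)·d_B)·d_B = V + 3.9289·d_B = (-6.3518,-5.1784)
sweep = 180° − θ = 63.2674°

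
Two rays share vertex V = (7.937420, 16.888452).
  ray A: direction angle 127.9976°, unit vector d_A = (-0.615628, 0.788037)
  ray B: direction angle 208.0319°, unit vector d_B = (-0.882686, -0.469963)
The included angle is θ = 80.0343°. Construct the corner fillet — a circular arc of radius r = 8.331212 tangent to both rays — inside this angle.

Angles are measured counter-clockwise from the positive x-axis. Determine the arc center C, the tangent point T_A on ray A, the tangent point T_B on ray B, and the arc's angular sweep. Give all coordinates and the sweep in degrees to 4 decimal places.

bisector direction at 168.0148° = (-0.978201,0.207660)
center distance |VC| = r/sin(θ/2) = 8.331212/sin(40.0172°) = 12.956444
C = V + |VC|·bis = (-4.7366,19.5790)
T_A = V + ((C−V)·d_A)·d_A = V + 9.9227·d_A = (1.8287,24.7079)
T_B = V + ((C−V)·d_B)·d_B = V + 9.9227·d_B = (-0.8212,12.2251)
sweep = 180° − θ = 99.9657°

center=(-4.7366,19.5790) T_A=(1.8287,24.7079) T_B=(-0.8212,12.2251) sweep=99.9657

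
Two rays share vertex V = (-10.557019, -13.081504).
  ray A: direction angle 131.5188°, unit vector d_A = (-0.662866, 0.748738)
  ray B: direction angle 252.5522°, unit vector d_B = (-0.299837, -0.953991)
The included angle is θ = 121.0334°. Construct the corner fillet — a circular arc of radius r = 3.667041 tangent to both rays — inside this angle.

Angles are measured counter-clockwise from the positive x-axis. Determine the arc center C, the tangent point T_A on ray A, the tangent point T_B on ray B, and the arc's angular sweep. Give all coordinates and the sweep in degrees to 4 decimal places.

center=(-14.6770,-13.9599) T_A=(-11.9313,-11.5291) T_B=(-11.1787,-15.0594) sweep=58.9666

bisector direction at 192.0355° = (-0.978019,-0.208518)
center distance |VC| = r/sin(θ/2) = 3.667041/sin(60.5167°) = 4.212573
C = V + |VC|·bis = (-14.6770,-13.9599)
T_A = V + ((C−V)·d_A)·d_A = V + 2.0733·d_A = (-11.9313,-11.5291)
T_B = V + ((C−V)·d_B)·d_B = V + 2.0733·d_B = (-11.1787,-15.0594)
sweep = 180° − θ = 58.9666°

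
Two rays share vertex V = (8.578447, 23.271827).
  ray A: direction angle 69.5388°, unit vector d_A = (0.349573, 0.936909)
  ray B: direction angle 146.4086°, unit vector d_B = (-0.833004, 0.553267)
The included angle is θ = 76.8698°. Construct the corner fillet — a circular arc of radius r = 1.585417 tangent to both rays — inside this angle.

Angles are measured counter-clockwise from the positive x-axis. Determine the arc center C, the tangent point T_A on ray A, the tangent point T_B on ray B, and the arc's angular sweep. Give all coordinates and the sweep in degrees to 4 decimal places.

bisector direction at 107.9737° = (-0.308580,0.951198)
center distance |VC| = r/sin(θ/2) = 1.585417/sin(38.4349°) = 2.550439
C = V + |VC|·bis = (7.7914,25.6978)
T_A = V + ((C−V)·d_A)·d_A = V + 1.9978·d_A = (9.2768,25.1436)
T_B = V + ((C−V)·d_B)·d_B = V + 1.9978·d_B = (6.9143,24.3771)
sweep = 180° − θ = 103.1302°

center=(7.7914,25.6978) T_A=(9.2768,25.1436) T_B=(6.9143,24.3771) sweep=103.1302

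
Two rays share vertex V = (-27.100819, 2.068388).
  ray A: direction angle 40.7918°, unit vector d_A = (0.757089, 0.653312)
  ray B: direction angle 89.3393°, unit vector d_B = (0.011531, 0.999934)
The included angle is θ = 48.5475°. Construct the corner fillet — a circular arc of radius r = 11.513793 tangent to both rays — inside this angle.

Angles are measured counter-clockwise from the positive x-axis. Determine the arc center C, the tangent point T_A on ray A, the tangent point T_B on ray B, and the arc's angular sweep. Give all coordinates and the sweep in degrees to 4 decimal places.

center=(-15.2934,27.4653) T_A=(-7.7713,18.7484) T_B=(-26.8064,27.5981) sweep=131.4525

bisector direction at 65.0656° = (0.421581,0.906791)
center distance |VC| = r/sin(θ/2) = 11.513793/sin(24.2737°) = 28.007501
C = V + |VC|·bis = (-15.2934,27.4653)
T_A = V + ((C−V)·d_A)·d_A = V + 25.5314·d_A = (-7.7713,18.7484)
T_B = V + ((C−V)·d_B)·d_B = V + 25.5314·d_B = (-26.8064,27.5981)
sweep = 180° − θ = 131.4525°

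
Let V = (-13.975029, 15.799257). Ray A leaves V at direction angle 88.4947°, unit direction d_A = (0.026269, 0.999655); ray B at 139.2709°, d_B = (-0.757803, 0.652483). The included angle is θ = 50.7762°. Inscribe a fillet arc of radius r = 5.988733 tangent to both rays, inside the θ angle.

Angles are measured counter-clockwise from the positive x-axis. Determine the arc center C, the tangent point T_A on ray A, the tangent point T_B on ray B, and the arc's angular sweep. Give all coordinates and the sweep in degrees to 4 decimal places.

center=(-19.6302,28.5712) T_A=(-13.6435,28.4139) T_B=(-23.5378,24.0329) sweep=129.2238

bisector direction at 113.8828° = (-0.404867,0.914376)
center distance |VC| = r/sin(θ/2) = 5.988733/sin(25.3881°) = 13.967972
C = V + |VC|·bis = (-19.6302,28.5712)
T_A = V + ((C−V)·d_A)·d_A = V + 12.6190·d_A = (-13.6435,28.4139)
T_B = V + ((C−V)·d_B)·d_B = V + 12.6190·d_B = (-23.5378,24.0329)
sweep = 180° − θ = 129.2238°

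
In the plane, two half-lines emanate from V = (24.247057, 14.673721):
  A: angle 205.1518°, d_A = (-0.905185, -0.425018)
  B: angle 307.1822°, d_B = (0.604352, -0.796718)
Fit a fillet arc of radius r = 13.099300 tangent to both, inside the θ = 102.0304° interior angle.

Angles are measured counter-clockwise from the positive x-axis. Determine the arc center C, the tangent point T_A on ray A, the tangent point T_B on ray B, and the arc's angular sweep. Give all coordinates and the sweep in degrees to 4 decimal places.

center=(20.2179,-1.6895) T_A=(14.6504,10.1677) T_B=(30.6543,6.2270) sweep=77.9696

bisector direction at 256.1670° = (-0.239093,-0.970997)
center distance |VC| = r/sin(θ/2) = 13.099300/sin(51.0152°) = 16.852030
C = V + |VC|·bis = (20.2179,-1.6895)
T_A = V + ((C−V)·d_A)·d_A = V + 10.6019·d_A = (14.6504,10.1677)
T_B = V + ((C−V)·d_B)·d_B = V + 10.6019·d_B = (30.6543,6.2270)
sweep = 180° − θ = 77.9696°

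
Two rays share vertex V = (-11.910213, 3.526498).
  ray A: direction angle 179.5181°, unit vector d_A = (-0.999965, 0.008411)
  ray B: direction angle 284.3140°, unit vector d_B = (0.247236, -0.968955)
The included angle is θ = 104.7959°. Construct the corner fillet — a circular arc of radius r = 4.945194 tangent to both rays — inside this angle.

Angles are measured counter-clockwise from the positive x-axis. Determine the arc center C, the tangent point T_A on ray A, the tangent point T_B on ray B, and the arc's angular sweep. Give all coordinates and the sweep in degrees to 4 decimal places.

center=(-15.7603,-1.3865) T_A=(-15.7187,3.5585) T_B=(-10.9686,-0.1639) sweep=75.2041

bisector direction at 231.9160° = (-0.616815,-0.787108)
center distance |VC| = r/sin(θ/2) = 4.945194/sin(52.3980°) = 6.241821
C = V + |VC|·bis = (-15.7603,-1.3865)
T_A = V + ((C−V)·d_A)·d_A = V + 3.8086·d_A = (-15.7187,3.5585)
T_B = V + ((C−V)·d_B)·d_B = V + 3.8086·d_B = (-10.9686,-0.1639)
sweep = 180° − θ = 75.2041°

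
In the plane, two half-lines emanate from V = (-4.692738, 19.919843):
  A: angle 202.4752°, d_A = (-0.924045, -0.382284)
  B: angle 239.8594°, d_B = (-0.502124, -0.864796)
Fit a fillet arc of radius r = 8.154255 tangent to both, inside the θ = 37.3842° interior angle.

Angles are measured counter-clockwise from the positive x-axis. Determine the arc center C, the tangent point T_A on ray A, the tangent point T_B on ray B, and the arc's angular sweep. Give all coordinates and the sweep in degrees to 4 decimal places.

bisector direction at 221.1673° = (-0.752791,-0.658260)
center distance |VC| = r/sin(θ/2) = 8.154255/sin(18.6921°) = 25.443692
C = V + |VC|·bis = (-23.8465,3.1713)
T_A = V + ((C−V)·d_A)·d_A = V + 24.1017·d_A = (-26.9638,10.7062)
T_B = V + ((C−V)·d_B)·d_B = V + 24.1017·d_B = (-16.7947,-0.9232)
sweep = 180° − θ = 142.6158°

center=(-23.8465,3.1713) T_A=(-26.9638,10.7062) T_B=(-16.7947,-0.9232) sweep=142.6158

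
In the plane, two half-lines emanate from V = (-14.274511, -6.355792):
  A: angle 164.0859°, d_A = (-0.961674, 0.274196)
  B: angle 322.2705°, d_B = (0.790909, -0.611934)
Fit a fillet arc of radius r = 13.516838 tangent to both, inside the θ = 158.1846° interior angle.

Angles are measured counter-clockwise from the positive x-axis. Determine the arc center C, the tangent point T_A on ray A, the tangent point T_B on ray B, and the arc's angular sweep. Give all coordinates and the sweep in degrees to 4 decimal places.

center=(-20.4858,-18.6404) T_A=(-16.7795,-5.6416) T_B=(-12.2143,-7.9498) sweep=21.8154

bisector direction at 243.1782° = (-0.451217,-0.892414)
center distance |VC| = r/sin(θ/2) = 13.516838/sin(79.0923°) = 13.765536
C = V + |VC|·bis = (-20.4858,-18.6404)
T_A = V + ((C−V)·d_A)·d_A = V + 2.6048·d_A = (-16.7795,-5.6416)
T_B = V + ((C−V)·d_B)·d_B = V + 2.6048·d_B = (-12.2143,-7.9498)
sweep = 180° − θ = 21.8154°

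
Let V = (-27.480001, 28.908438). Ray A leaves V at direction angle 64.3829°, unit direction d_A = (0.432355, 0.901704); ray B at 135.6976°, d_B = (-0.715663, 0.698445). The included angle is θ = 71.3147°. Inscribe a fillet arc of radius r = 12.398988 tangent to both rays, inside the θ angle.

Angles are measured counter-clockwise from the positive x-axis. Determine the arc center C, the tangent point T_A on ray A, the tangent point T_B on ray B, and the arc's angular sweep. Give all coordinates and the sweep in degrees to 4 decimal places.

bisector direction at 100.0403° = (-0.174340,0.984686)
center distance |VC| = r/sin(θ/2) = 12.398988/sin(35.6574°) = 21.269876
C = V + |VC|·bis = (-31.1882,49.8526)
T_A = V + ((C−V)·d_A)·d_A = V + 17.2822·d_A = (-20.0080,44.4918)
T_B = V + ((C−V)·d_B)·d_B = V + 17.2822·d_B = (-39.8482,40.9791)
sweep = 180° − θ = 108.6853°

center=(-31.1882,49.8526) T_A=(-20.0080,44.4918) T_B=(-39.8482,40.9791) sweep=108.6853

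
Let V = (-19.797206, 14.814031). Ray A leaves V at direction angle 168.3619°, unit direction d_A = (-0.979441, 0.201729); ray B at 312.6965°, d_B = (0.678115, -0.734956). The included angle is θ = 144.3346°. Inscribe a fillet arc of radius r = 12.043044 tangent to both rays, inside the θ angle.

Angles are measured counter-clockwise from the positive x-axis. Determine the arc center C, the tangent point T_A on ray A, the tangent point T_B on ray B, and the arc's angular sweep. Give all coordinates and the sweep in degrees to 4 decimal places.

center=(-26.0212,3.8001) T_A=(-23.5917,15.5956) T_B=(-17.1701,11.9667) sweep=35.6654

bisector direction at 240.5292° = (-0.491980,-0.870607)
center distance |VC| = r/sin(θ/2) = 12.043044/sin(72.1673°) = 12.650857
C = V + |VC|·bis = (-26.0212,3.8001)
T_A = V + ((C−V)·d_A)·d_A = V + 3.8742·d_A = (-23.5917,15.5956)
T_B = V + ((C−V)·d_B)·d_B = V + 3.8742·d_B = (-17.1701,11.9667)
sweep = 180° − θ = 35.6654°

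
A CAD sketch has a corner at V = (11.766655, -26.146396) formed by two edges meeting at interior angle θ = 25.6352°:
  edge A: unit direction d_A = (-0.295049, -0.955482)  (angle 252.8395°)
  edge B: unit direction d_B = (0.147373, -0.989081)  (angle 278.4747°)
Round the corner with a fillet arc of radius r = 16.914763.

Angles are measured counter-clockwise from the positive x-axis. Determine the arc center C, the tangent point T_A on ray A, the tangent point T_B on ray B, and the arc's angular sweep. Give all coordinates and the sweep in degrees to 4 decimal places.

center=(5.9930,-102.1723) T_A=(-10.1688,-97.1816) T_B=(22.7231,-99.6795) sweep=154.3648

bisector direction at 265.6571° = (-0.075725,-0.997129)
center distance |VC| = r/sin(θ/2) = 16.914763/sin(12.8176°) = 76.244819
C = V + |VC|·bis = (5.9930,-102.1723)
T_A = V + ((C−V)·d_A)·d_A = V + 74.3449·d_A = (-10.1688,-97.1816)
T_B = V + ((C−V)·d_B)·d_B = V + 74.3449·d_B = (22.7231,-99.6795)
sweep = 180° − θ = 154.3648°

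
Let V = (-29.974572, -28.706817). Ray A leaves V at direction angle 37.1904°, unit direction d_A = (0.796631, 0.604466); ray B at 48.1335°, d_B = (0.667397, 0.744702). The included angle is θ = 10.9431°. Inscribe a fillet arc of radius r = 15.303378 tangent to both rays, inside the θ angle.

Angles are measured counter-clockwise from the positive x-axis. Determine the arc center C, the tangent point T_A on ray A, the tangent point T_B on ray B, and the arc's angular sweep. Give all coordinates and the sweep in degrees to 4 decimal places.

bisector direction at 42.6619° = (0.735365,0.677671)
center distance |VC| = r/sin(θ/2) = 15.303378/sin(5.4715°) = 160.494393
C = V + |VC|·bis = (88.0474,80.0557)
T_A = V + ((C−V)·d_A)·d_A = V + 159.7631·d_A = (97.2977,67.8645)
T_B = V + ((C−V)·d_B)·d_B = V + 159.7631·d_B = (76.6509,90.2691)
sweep = 180° − θ = 169.0569°

center=(88.0474,80.0557) T_A=(97.2977,67.8645) T_B=(76.6509,90.2691) sweep=169.0569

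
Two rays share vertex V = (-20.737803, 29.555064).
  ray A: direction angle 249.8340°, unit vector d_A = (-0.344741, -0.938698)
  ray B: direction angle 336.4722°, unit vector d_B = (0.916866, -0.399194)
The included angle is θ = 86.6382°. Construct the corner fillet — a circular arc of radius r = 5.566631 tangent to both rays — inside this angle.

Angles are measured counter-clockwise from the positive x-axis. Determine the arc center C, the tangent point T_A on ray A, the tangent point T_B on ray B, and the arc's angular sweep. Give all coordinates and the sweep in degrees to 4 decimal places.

center=(-17.5475,22.0947) T_A=(-22.7729,24.0137) T_B=(-15.3253,27.1985) sweep=93.3618

bisector direction at 293.1531° = (0.393189,-0.919457)
center distance |VC| = r/sin(θ/2) = 5.566631/sin(43.3191°) = 8.113902
C = V + |VC|·bis = (-17.5475,22.0947)
T_A = V + ((C−V)·d_A)·d_A = V + 5.9032·d_A = (-22.7729,24.0137)
T_B = V + ((C−V)·d_B)·d_B = V + 5.9032·d_B = (-15.3253,27.1985)
sweep = 180° − θ = 93.3618°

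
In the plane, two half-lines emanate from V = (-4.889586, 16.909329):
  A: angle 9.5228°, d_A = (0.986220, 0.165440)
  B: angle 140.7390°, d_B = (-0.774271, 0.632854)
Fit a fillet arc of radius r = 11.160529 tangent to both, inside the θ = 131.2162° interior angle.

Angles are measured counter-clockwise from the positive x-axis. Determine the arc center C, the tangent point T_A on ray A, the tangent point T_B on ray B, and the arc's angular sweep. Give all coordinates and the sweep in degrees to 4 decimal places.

bisector direction at 75.1309° = (0.256612,0.966515)
center distance |VC| = r/sin(θ/2) = 11.160529/sin(65.6081°) = 12.254325
C = V + |VC|·bis = (-1.7450,28.7533)
T_A = V + ((C−V)·d_A)·d_A = V + 5.0607·d_A = (0.1014,17.7466)
T_B = V + ((C−V)·d_B)·d_B = V + 5.0607·d_B = (-8.8080,20.1120)
sweep = 180° − θ = 48.7838°

center=(-1.7450,28.7533) T_A=(0.1014,17.7466) T_B=(-8.8080,20.1120) sweep=48.7838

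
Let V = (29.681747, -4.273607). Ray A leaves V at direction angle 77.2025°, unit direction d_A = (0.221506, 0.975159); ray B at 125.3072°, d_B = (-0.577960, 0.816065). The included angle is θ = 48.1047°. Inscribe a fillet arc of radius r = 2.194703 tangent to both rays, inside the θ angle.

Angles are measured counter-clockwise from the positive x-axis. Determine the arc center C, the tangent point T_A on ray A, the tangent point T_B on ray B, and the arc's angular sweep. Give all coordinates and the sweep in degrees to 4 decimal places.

bisector direction at 101.2549° = (-0.195173,0.980769)
center distance |VC| = r/sin(θ/2) = 2.194703/sin(24.0524°) = 5.384834
C = V + |VC|·bis = (28.6308,1.0077)
T_A = V + ((C−V)·d_A)·d_A = V + 4.9173·d_A = (30.7710,0.5215)
T_B = V + ((C−V)·d_B)·d_B = V + 4.9173·d_B = (26.8398,-0.2608)
sweep = 180° − θ = 131.8953°

center=(28.6308,1.0077) T_A=(30.7710,0.5215) T_B=(26.8398,-0.2608) sweep=131.8953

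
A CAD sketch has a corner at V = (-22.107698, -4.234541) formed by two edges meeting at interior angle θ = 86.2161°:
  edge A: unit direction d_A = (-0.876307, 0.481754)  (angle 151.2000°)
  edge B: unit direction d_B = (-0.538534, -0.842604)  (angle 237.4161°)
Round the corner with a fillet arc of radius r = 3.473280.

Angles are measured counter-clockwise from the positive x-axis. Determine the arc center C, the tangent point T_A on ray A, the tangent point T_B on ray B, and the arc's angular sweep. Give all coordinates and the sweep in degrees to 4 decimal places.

bisector direction at 194.3081° = (-0.968981,-0.247135)
center distance |VC| = r/sin(θ/2) = 3.473280/sin(43.1080°) = 5.082529
C = V + |VC|·bis = (-27.0326,-5.4906)
T_A = V + ((C−V)·d_A)·d_A = V + 3.7106·d_A = (-25.3593,-2.4470)
T_B = V + ((C−V)·d_B)·d_B = V + 3.7106·d_B = (-24.1060,-7.3611)
sweep = 180° − θ = 93.7839°

center=(-27.0326,-5.4906) T_A=(-25.3593,-2.4470) T_B=(-24.1060,-7.3611) sweep=93.7839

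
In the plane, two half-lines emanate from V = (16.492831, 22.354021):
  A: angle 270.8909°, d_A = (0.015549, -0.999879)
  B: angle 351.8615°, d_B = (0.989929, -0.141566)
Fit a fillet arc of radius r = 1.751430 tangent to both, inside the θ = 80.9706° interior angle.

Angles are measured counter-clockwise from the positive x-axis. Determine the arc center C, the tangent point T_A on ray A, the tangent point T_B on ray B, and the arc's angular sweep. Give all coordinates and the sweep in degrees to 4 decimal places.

bisector direction at 311.3762° = (0.661000,-0.750386)
center distance |VC| = r/sin(θ/2) = 1.751430/sin(40.4853°) = 2.697608
C = V + |VC|·bis = (18.2760,20.3298)
T_A = V + ((C−V)·d_A)·d_A = V + 2.0517·d_A = (16.5247,20.3025)
T_B = V + ((C−V)·d_B)·d_B = V + 2.0517·d_B = (18.5239,22.0636)
sweep = 180° − θ = 99.0294°

center=(18.2760,20.3298) T_A=(16.5247,20.3025) T_B=(18.5239,22.0636) sweep=99.0294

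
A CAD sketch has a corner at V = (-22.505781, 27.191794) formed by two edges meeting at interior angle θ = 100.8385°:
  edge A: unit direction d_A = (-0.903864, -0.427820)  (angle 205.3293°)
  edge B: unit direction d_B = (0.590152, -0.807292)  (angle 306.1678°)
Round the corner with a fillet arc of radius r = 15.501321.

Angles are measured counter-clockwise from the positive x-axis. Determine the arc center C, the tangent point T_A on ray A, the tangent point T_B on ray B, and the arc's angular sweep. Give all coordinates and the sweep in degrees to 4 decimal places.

bisector direction at 255.7485° = (-0.246178,-0.969225)
center distance |VC| = r/sin(θ/2) = 15.501321/sin(50.4192°) = 20.112587
C = V + |VC|·bis = (-27.4571,7.6982)
T_A = V + ((C−V)·d_A)·d_A = V + 12.8150·d_A = (-34.0888,21.7093)
T_B = V + ((C−V)·d_B)·d_B = V + 12.8150·d_B = (-14.9430,16.8463)
sweep = 180° − θ = 79.1615°

center=(-27.4571,7.6982) T_A=(-34.0888,21.7093) T_B=(-14.9430,16.8463) sweep=79.1615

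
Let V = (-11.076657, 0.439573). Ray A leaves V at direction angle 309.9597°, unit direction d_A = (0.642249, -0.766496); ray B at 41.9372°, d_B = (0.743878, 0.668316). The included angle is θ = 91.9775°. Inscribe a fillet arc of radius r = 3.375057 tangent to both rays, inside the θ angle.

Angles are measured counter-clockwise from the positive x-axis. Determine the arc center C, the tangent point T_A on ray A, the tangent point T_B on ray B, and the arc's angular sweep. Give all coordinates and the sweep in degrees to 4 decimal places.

center=(-6.3956,0.1080) T_A=(-8.9826,-2.0596) T_B=(-8.6512,2.6186) sweep=88.0225

bisector direction at 355.9484° = (0.997501,-0.070654)
center distance |VC| = r/sin(θ/2) = 3.375057/sin(45.9888°) = 4.692771
C = V + |VC|·bis = (-6.3956,0.1080)
T_A = V + ((C−V)·d_A)·d_A = V + 3.2605·d_A = (-8.9826,-2.0596)
T_B = V + ((C−V)·d_B)·d_B = V + 3.2605·d_B = (-8.6512,2.6186)
sweep = 180° − θ = 88.0225°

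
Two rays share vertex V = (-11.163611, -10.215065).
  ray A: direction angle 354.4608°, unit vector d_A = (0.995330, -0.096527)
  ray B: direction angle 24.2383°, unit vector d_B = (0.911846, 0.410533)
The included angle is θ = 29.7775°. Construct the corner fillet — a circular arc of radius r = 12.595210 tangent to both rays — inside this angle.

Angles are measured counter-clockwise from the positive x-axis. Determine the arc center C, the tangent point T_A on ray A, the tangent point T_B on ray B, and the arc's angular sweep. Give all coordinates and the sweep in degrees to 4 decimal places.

center=(37.2047,-2.2515) T_A=(35.9889,-14.7879) T_B=(32.0339,9.2334) sweep=150.2225

bisector direction at 9.3495° = (0.986716,0.162457)
center distance |VC| = r/sin(θ/2) = 12.595210/sin(14.8887°) = 49.019463
C = V + |VC|·bis = (37.2047,-2.2515)
T_A = V + ((C−V)·d_A)·d_A = V + 47.3737·d_A = (35.9889,-14.7879)
T_B = V + ((C−V)·d_B)·d_B = V + 47.3737·d_B = (32.0339,9.2334)
sweep = 180° − θ = 150.2225°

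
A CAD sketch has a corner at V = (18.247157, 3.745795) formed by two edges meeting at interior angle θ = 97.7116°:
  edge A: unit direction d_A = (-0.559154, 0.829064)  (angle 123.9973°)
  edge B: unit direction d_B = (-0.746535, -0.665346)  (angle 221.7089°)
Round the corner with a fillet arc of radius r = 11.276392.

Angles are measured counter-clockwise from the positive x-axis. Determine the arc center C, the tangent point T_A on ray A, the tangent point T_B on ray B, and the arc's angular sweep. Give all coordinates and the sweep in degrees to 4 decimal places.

center=(3.3893,5.6088) T_A=(12.7382,11.9140) T_B=(10.8920,-2.8094) sweep=82.2884

bisector direction at 172.8531° = (-0.992230,0.124414)
center distance |VC| = r/sin(θ/2) = 11.276392/sin(48.8558°) = 14.974174
C = V + |VC|·bis = (3.3893,5.6088)
T_A = V + ((C−V)·d_A)·d_A = V + 9.8524·d_A = (12.7382,11.9140)
T_B = V + ((C−V)·d_B)·d_B = V + 9.8524·d_B = (10.8920,-2.8094)
sweep = 180° − θ = 82.2884°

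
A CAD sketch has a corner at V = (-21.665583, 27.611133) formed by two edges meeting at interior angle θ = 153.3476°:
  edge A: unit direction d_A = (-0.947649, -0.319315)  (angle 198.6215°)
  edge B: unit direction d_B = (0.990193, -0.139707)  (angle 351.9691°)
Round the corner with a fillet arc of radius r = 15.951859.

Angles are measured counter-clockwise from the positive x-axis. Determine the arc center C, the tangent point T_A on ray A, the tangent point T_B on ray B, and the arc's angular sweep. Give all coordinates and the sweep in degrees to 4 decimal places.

bisector direction at 275.2953° = (0.092289,-0.995732)
center distance |VC| = r/sin(θ/2) = 15.951859/sin(76.6738°) = 16.393271
C = V + |VC|·bis = (-20.1527,11.2878)
T_A = V + ((C−V)·d_A)·d_A = V + 3.7786·d_A = (-25.2463,26.4046)
T_B = V + ((C−V)·d_B)·d_B = V + 3.7786·d_B = (-17.9241,27.0832)
sweep = 180° − θ = 26.6524°

center=(-20.1527,11.2878) T_A=(-25.2463,26.4046) T_B=(-17.9241,27.0832) sweep=26.6524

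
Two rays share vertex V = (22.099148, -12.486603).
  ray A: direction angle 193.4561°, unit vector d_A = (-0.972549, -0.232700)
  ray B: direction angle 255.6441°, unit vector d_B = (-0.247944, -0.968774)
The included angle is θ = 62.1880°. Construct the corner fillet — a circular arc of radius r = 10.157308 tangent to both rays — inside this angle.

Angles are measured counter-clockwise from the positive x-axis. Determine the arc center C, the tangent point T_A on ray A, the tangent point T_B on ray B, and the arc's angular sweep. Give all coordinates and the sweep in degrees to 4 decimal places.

bisector direction at 224.5501° = (-0.712637,-0.701533)
center distance |VC| = r/sin(θ/2) = 10.157308/sin(31.0940°) = 19.667795
C = V + |VC|·bis = (8.0831,-26.2842)
T_A = V + ((C−V)·d_A)·d_A = V + 16.8419·d_A = (5.7195,-16.4057)
T_B = V + ((C−V)·d_B)·d_B = V + 16.8419·d_B = (17.9233,-28.8027)
sweep = 180° − θ = 117.8120°

center=(8.0831,-26.2842) T_A=(5.7195,-16.4057) T_B=(17.9233,-28.8027) sweep=117.8120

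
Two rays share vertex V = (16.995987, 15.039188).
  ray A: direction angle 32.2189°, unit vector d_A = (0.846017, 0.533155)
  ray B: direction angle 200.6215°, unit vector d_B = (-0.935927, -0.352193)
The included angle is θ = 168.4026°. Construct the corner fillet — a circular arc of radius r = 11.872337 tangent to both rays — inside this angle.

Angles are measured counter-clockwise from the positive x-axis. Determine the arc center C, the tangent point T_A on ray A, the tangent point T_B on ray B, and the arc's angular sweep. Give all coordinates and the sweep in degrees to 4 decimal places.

bisector direction at 116.4202° = (-0.444951,0.895555)
center distance |VC| = r/sin(θ/2) = 11.872337/sin(84.2013°) = 11.933400
C = V + |VC|·bis = (11.6862,25.7262)
T_A = V + ((C−V)·d_A)·d_A = V + 1.2057·d_A = (18.0160,15.6820)
T_B = V + ((C−V)·d_B)·d_B = V + 1.2057·d_B = (15.8676,14.6146)
sweep = 180° − θ = 11.5974°

center=(11.6862,25.7262) T_A=(18.0160,15.6820) T_B=(15.8676,14.6146) sweep=11.5974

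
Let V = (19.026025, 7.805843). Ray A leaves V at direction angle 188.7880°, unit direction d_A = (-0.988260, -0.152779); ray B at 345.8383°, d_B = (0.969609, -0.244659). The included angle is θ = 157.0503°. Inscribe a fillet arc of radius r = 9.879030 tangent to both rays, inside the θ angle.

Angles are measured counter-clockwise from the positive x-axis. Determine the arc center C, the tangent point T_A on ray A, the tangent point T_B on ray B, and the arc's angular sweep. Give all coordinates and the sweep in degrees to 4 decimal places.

center=(18.5535,-2.2636) T_A=(17.0442,7.4995) T_B=(20.9705,7.3152) sweep=22.9497

bisector direction at 267.3132° = (-0.046877,-0.998901)
center distance |VC| = r/sin(θ/2) = 9.879030/sin(78.5251°) = 10.080518
C = V + |VC|·bis = (18.5535,-2.2636)
T_A = V + ((C−V)·d_A)·d_A = V + 2.0054·d_A = (17.0442,7.4995)
T_B = V + ((C−V)·d_B)·d_B = V + 2.0054·d_B = (20.9705,7.3152)
sweep = 180° − θ = 22.9497°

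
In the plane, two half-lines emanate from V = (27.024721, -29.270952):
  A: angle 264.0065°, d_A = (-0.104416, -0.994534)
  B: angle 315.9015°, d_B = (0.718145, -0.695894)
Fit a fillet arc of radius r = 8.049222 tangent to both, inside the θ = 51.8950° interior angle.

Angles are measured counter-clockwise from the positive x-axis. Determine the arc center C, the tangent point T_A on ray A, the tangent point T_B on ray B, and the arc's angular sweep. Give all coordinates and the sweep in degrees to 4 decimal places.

center=(33.3027,-46.5628) T_A=(25.2975,-45.7223) T_B=(38.9041,-40.7823) sweep=128.1050

bisector direction at 289.9540° = (0.341266,-0.939967)
center distance |VC| = r/sin(θ/2) = 8.049222/sin(25.9475°) = 18.396229
C = V + |VC|·bis = (33.3027,-46.5628)
T_A = V + ((C−V)·d_A)·d_A = V + 16.5418·d_A = (25.2975,-45.7223)
T_B = V + ((C−V)·d_B)·d_B = V + 16.5418·d_B = (38.9041,-40.7823)
sweep = 180° − θ = 128.1050°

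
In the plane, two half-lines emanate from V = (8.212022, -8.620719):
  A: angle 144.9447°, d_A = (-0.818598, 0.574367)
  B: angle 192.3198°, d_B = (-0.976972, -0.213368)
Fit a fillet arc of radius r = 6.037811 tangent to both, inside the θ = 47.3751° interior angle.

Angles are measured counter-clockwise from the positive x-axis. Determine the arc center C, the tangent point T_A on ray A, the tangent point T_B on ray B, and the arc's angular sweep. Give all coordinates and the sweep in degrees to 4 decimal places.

center=(-6.5220,-5.6585) T_A=(-3.0541,-0.7159) T_B=(-5.2337,-11.5572) sweep=132.6249

bisector direction at 168.6323° = (-0.980382,0.197106)
center distance |VC| = r/sin(θ/2) = 6.037811/sin(23.6876°) = 15.028822
C = V + |VC|·bis = (-6.5220,-5.6585)
T_A = V + ((C−V)·d_A)·d_A = V + 13.7626·d_A = (-3.0541,-0.7159)
T_B = V + ((C−V)·d_B)·d_B = V + 13.7626·d_B = (-5.2337,-11.5572)
sweep = 180° − θ = 132.6249°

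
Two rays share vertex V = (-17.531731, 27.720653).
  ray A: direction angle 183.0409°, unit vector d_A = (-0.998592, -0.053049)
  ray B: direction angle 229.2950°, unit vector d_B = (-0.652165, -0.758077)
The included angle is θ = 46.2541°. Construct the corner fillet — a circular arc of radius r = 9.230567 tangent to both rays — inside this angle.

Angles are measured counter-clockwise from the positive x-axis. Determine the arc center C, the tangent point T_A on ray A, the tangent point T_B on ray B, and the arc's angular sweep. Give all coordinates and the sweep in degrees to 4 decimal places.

bisector direction at 206.1679° = (-0.897505,-0.441004)
center distance |VC| = r/sin(θ/2) = 9.230567/sin(23.1271°) = 23.501122
C = V + |VC|·bis = (-38.6241,17.3566)
T_A = V + ((C−V)·d_A)·d_A = V + 21.6125·d_A = (-39.1138,26.5741)
T_B = V + ((C−V)·d_B)·d_B = V + 21.6125·d_B = (-31.6266,11.3367)
sweep = 180° − θ = 133.7459°

center=(-38.6241,17.3566) T_A=(-39.1138,26.5741) T_B=(-31.6266,11.3367) sweep=133.7459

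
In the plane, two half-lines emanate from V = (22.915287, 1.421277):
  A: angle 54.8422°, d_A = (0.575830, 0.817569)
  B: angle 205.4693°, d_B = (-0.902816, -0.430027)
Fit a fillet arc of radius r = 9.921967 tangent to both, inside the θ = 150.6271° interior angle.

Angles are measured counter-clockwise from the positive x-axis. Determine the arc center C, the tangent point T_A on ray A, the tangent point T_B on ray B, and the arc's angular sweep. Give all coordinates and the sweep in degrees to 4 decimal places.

center=(16.3008,9.2607) T_A=(24.4127,3.5473) T_B=(20.5675,0.3030) sweep=29.3729

bisector direction at 130.1558° = (-0.644868,0.764294)
center distance |VC| = r/sin(θ/2) = 9.921967/sin(75.3136°) = 10.257089
C = V + |VC|·bis = (16.3008,9.2607)
T_A = V + ((C−V)·d_A)·d_A = V + 2.6005·d_A = (24.4127,3.5473)
T_B = V + ((C−V)·d_B)·d_B = V + 2.6005·d_B = (20.5675,0.3030)
sweep = 180° − θ = 29.3729°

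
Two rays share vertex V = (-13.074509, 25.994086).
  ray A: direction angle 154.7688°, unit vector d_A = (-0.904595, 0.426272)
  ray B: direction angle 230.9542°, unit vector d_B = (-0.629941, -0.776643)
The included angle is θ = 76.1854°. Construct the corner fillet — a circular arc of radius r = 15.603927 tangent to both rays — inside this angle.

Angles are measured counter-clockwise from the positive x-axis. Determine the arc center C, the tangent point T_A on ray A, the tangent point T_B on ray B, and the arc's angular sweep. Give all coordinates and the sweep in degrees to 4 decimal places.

center=(-37.7326,20.3641) T_A=(-31.0811,34.4793) T_B=(-25.6139,10.5345) sweep=103.8146

bisector direction at 192.8615° = (-0.974911,-0.222595)
center distance |VC| = r/sin(θ/2) = 15.603927/sin(38.0927°) = 25.292635
C = V + |VC|·bis = (-37.7326,20.3641)
T_A = V + ((C−V)·d_A)·d_A = V + 19.9056·d_A = (-31.0811,34.4793)
T_B = V + ((C−V)·d_B)·d_B = V + 19.9056·d_B = (-25.6139,10.5345)
sweep = 180° − θ = 103.8146°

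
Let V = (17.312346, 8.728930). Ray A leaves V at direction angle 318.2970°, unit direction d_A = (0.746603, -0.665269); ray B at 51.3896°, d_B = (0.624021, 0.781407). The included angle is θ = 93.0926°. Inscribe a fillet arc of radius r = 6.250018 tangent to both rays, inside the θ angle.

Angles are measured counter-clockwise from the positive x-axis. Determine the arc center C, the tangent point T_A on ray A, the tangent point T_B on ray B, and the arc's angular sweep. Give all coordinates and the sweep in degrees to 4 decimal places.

bisector direction at 4.8433° = (0.996429,0.084431)
center distance |VC| = r/sin(θ/2) = 6.250018/sin(46.5463°) = 8.609666
C = V + |VC|·bis = (25.8913,9.4559)
T_A = V + ((C−V)·d_A)·d_A = V + 5.9215·d_A = (21.7333,4.7896)
T_B = V + ((C−V)·d_B)·d_B = V + 5.9215·d_B = (21.0075,13.3560)
sweep = 180° − θ = 86.9074°

center=(25.8913,9.4559) T_A=(21.7333,4.7896) T_B=(21.0075,13.3560) sweep=86.9074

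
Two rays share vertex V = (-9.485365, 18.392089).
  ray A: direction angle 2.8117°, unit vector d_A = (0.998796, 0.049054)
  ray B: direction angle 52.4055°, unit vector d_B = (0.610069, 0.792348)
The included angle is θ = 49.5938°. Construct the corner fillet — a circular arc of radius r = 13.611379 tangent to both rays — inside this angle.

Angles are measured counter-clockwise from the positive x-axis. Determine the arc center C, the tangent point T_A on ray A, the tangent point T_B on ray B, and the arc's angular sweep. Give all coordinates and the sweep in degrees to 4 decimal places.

bisector direction at 27.6086° = (0.886134,0.463429)
center distance |VC| = r/sin(θ/2) = 13.611379/sin(24.7969°) = 32.454179
C = V + |VC|·bis = (19.2734,33.4323)
T_A = V + ((C−V)·d_A)·d_A = V + 29.4619·d_A = (19.9411,19.8373)
T_B = V + ((C−V)·d_B)·d_B = V + 29.4619·d_B = (8.4884,41.7362)
sweep = 180° − θ = 130.4062°

center=(19.2734,33.4323) T_A=(19.9411,19.8373) T_B=(8.4884,41.7362) sweep=130.4062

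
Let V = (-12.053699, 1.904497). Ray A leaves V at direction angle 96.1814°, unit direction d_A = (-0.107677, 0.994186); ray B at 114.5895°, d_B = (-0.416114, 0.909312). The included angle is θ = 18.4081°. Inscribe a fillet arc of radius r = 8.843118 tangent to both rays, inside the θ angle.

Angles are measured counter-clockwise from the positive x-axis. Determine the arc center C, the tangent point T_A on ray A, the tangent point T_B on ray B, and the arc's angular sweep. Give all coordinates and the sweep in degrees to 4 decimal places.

center=(-26.7218,55.2096) T_A=(-17.9301,56.1618) T_B=(-34.7630,51.5299) sweep=161.5919

bisector direction at 105.3854° = (-0.265311,0.964163)
center distance |VC| = r/sin(θ/2) = 8.843118/sin(9.2041°) = 55.286431
C = V + |VC|·bis = (-26.7218,55.2096)
T_A = V + ((C−V)·d_A)·d_A = V + 54.5746·d_A = (-17.9301,56.1618)
T_B = V + ((C−V)·d_B)·d_B = V + 54.5746·d_B = (-34.7630,51.5299)
sweep = 180° − θ = 161.5919°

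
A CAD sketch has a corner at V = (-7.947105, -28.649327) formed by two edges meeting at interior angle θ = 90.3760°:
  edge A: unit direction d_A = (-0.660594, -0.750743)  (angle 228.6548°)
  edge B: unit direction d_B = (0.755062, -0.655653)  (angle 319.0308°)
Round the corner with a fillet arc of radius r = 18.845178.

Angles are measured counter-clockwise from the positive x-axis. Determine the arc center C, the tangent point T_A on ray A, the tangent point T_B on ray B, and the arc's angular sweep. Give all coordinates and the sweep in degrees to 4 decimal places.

center=(-6.1668,-55.1537) T_A=(-20.3147,-42.7047) T_B=(6.1891,-40.9244) sweep=89.6240

bisector direction at 273.8428° = (0.067019,-0.997752)
center distance |VC| = r/sin(θ/2) = 18.845178/sin(45.1880°) = 26.564087
C = V + |VC|·bis = (-6.1668,-55.1537)
T_A = V + ((C−V)·d_A)·d_A = V + 18.7219·d_A = (-20.3147,-42.7047)
T_B = V + ((C−V)·d_B)·d_B = V + 18.7219·d_B = (6.1891,-40.9244)
sweep = 180° − θ = 89.6240°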